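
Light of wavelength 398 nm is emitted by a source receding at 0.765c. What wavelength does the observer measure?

β = 0.765
Wavelength Doppler factor = √(1.765/0.235) = √(7.511) = 2.741
λ_obs = 398 × 2.741 = 1091 nm (redshift)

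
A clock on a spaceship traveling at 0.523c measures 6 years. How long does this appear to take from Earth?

Proper time Δt₀ = 6 years
γ = 1/√(1 - 0.523²) = 1.1733
Δt = γΔt₀ = 1.1733 × 6 = 7.040 years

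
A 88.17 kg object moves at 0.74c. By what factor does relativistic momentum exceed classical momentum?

p_rel = γmv, p_class = mv
Ratio = γ = 1/√(1 - 0.74²) = 1.487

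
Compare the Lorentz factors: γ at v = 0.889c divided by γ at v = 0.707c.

γ₁ = 1/√(1 - 0.889²) = 2.1838
γ₂ = 1/√(1 - 0.707²) = 1.4140
γ₁/γ₂ = 2.1838/1.4140 = 1.544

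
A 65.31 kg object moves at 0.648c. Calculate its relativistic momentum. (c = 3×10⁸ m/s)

γ = 1/√(1 - 0.648²) = 1.313
v = 0.648 × 3×10⁸ = 1.944×10⁸ m/s
p = γmv = 1.313 × 65.31 × 1.944×10⁸ = 1.667×10¹⁰ kg·m/s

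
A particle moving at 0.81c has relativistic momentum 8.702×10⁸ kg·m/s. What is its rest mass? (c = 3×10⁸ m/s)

γ = 1/√(1 - 0.81²) = 1.705
v = 0.81 × 3×10⁸ = 2.430×10⁸ m/s
m = p/(γv) = 8.702×10⁸/(1.705 × 2.430×10⁸) = 2.100 kg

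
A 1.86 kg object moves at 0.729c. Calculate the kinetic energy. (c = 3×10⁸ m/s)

γ = 1/√(1 - 0.729²) = 1.4609
γ - 1 = 0.4609
KE = (γ-1)mc² = 0.4609 × 1.86 × (3×10⁸)² = 7.715×10¹⁶ J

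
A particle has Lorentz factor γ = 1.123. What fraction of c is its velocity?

From γ = 1/√(1 - v²/c²):
1/γ² = 1/1.123² = 0.79294
v²/c² = 1 - 0.79294 = 0.20706
v/c = √(0.20706) = 0.4550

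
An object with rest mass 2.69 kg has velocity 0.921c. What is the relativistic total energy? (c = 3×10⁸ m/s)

γ = 1/√(1 - 0.921²) = 2.567
mc² = 2.69 × (3×10⁸)² = 2.421×10¹⁷ J
E = γmc² = 2.567 × 2.421×10¹⁷ = 6.215×10¹⁷ J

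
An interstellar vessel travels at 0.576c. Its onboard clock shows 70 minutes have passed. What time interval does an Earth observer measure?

Proper time Δt₀ = 70 minutes
γ = 1/√(1 - 0.576²) = 1.2233
Δt = γΔt₀ = 1.2233 × 70 = 85.63 minutes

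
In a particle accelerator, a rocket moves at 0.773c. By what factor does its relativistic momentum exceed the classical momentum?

p_rel = γmv, p_class = mv
Ratio = γ = 1/√(1 - 0.773²)
= 1/√(0.402471) = 1.576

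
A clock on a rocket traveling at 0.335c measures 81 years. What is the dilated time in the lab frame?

Proper time Δt₀ = 81 years
γ = 1/√(1 - 0.335²) = 1.0613
Δt = γΔt₀ = 1.0613 × 81 = 85.97 years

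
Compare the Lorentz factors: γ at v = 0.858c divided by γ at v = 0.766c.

γ₁ = 1/√(1 - 0.858²) = 1.9469
γ₂ = 1/√(1 - 0.766²) = 1.5556
γ₁/γ₂ = 1.9469/1.5556 = 1.252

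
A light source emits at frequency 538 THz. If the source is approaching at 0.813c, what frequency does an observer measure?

β = v/c = 0.813
(1+β)/(1-β) = 1.813/0.187 = 9.695
Doppler factor = √(9.695) = 3.114
f_obs = 538 × 3.114 = 1675 THz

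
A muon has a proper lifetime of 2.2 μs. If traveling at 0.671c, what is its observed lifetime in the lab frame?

Proper lifetime τ₀ = 2.2 μs
γ = 1/√(1 - 0.671²) = 1.3487
τ = γτ₀ = 1.3487 × 2.2 μs = 2.967 μs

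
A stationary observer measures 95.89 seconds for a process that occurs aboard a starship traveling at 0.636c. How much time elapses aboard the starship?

Dilated time Δt = 95.89 seconds
γ = 1/√(1 - 0.636²) = 1.29586
Δt₀ = Δt/γ = 95.89/1.29586 = 74.00 seconds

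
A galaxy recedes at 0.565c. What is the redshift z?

β = 0.565
(1+β)/(1-β) = 1.565/0.435 = 3.598
√(3.598) = 1.8968
z = 1.8968 - 1 = 0.8968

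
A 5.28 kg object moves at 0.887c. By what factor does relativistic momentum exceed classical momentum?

p_rel = γmv, p_class = mv
Ratio = γ = 1/√(1 - 0.887²) = 2.166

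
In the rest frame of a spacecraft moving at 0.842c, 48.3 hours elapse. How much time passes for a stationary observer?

Proper time Δt₀ = 48.3 hours
γ = 1/√(1 - 0.842²) = 1.8536
Δt = γΔt₀ = 1.8536 × 48.3 = 89.53 hours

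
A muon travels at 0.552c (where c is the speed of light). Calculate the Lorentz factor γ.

v/c = 0.552, so (v/c)² = 0.304704
1 - (v/c)² = 0.695296
γ = 1/√(0.695296) = 1.199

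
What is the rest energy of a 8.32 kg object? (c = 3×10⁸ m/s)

c² = (3×10⁸)² = 9.000×10¹⁶ m²/s²
E₀ = mc² = 8.32 × 9.000×10¹⁶ = 7.488×10¹⁷ J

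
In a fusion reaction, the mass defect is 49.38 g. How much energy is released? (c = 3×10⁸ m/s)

Convert mass defect: Δm = 49.38 g = 0.04938 kg
E = Δm·c² = 0.04938 × (3×10⁸)²
= 0.04938 × 9×10¹⁶ = 4.444×10¹⁵ J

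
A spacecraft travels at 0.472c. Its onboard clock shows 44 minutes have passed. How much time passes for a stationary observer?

Proper time Δt₀ = 44 minutes
γ = 1/√(1 - 0.472²) = 1.1343
Δt = γΔt₀ = 1.1343 × 44 = 49.91 minutes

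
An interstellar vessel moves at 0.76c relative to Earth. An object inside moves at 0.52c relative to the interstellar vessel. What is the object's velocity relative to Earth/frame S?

u = (u' + v)/(1 + u'v/c²)
Numerator: 0.52 + 0.76 = 1.28
Denominator: 1 + 0.3952 = 1.3952
u = 1.28/1.3952 = 0.9174c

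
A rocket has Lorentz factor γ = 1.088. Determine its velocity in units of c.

From γ = 1/√(1 - v²/c²):
1/γ² = 1/1.088² = 0.8448
v²/c² = 1 - 0.8448 = 0.1552
v/c = √(0.1552) = 0.3940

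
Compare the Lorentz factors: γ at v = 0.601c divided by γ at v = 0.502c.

γ₁ = 1/√(1 - 0.601²) = 1.251
γ₂ = 1/√(1 - 0.502²) = 1.156
γ₁/γ₂ = 1.251/1.156 = 1.082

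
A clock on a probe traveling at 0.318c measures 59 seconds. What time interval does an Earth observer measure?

Proper time Δt₀ = 59 seconds
γ = 1/√(1 - 0.318²) = 1.0548
Δt = γΔt₀ = 1.0548 × 59 = 62.23 seconds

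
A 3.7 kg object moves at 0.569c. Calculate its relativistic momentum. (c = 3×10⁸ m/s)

γ = 1/√(1 - 0.569²) = 1.216
v = 0.569 × 3×10⁸ = 1.707×10⁸ m/s
p = γmv = 1.216 × 3.7 × 1.707×10⁸ = 7.680×10⁸ kg·m/s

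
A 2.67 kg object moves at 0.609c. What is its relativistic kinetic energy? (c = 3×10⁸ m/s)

γ = 1/√(1 - 0.609²) = 1.26076
γ - 1 = 0.26076
KE = (γ-1)mc² = 0.26076 × 2.67 × (3×10⁸)² = 6.266×10¹⁶ J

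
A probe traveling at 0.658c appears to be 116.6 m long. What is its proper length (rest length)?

Contracted length L = 116.6 m
γ = 1/√(1 - 0.658²) = 1.328
L₀ = γL = 1.328 × 116.6 = 154.8 m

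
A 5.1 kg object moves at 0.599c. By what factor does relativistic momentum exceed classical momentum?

p_rel = γmv, p_class = mv
Ratio = γ = 1/√(1 - 0.599²) = 1.249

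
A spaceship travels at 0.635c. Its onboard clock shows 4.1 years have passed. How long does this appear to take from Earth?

Proper time Δt₀ = 4.1 years
γ = 1/√(1 - 0.635²) = 1.2945
Δt = γΔt₀ = 1.2945 × 4.1 = 5.307 years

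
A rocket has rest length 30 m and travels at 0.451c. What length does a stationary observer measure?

Proper length L₀ = 30 m
γ = 1/√(1 - 0.451²) = 1.1204
L = L₀/γ = 30/1.1204 = 26.78 m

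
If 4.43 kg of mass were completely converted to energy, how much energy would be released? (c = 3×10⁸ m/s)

Using E = mc²:
c² = (3×10⁸)² = 9×10¹⁶ m²/s²
E = 4.43 × 9×10¹⁶ = 3.987×10¹⁷ J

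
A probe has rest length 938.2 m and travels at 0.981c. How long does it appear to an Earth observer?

Proper length L₀ = 938.2 m
γ = 1/√(1 - 0.981²) = 5.154
L = L₀/γ = 938.2/5.154 = 182.0 m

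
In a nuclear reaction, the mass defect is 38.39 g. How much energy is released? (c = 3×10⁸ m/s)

Convert mass defect: Δm = 38.39 g = 0.03839 kg
E = Δm·c² = 0.03839 × (3×10⁸)²
= 0.03839 × 9×10¹⁶ = 3.455×10¹⁵ J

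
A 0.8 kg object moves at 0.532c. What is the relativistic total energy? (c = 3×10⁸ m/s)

γ = 1/√(1 - 0.532²) = 1.181
mc² = 0.8 × (3×10⁸)² = 7.200×10¹⁶ J
E = γmc² = 1.181 × 7.200×10¹⁶ = 8.503×10¹⁶ J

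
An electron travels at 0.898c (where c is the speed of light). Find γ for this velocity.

v/c = 0.898, so (v/c)² = 0.806404
1 - (v/c)² = 0.193596
γ = 1/√(0.193596) = 2.273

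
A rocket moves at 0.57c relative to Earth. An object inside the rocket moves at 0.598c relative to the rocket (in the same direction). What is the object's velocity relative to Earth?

u = (u' + v)/(1 + u'v/c²)
Numerator: 0.598 + 0.57 = 1.168
Denominator: 1 + 0.34086 = 1.34086
u = 1.168/1.34086 = 0.8711c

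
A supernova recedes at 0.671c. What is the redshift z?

β = 0.671
(1+β)/(1-β) = 1.671/0.329 = 5.079
√(5.079) = 2.254
z = 2.254 - 1 = 1.254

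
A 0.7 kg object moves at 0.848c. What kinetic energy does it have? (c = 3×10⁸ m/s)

γ = 1/√(1 - 0.848²) = 1.8868
γ - 1 = 0.8868
KE = (γ-1)mc² = 0.8868 × 0.7 × (3×10⁸)² = 5.587×10¹⁶ J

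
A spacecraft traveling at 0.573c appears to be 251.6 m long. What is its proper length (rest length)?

Contracted length L = 251.6 m
γ = 1/√(1 - 0.573²) = 1.220
L₀ = γL = 1.220 × 251.6 = 307.0 m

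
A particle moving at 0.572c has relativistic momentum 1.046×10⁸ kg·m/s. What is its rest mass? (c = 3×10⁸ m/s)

γ = 1/√(1 - 0.572²) = 1.219
v = 0.572 × 3×10⁸ = 1.716×10⁸ m/s
m = p/(γv) = 1.046×10⁸/(1.219 × 1.716×10⁸) = 0.5000 kg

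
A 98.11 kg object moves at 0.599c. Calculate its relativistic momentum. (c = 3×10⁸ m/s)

γ = 1/√(1 - 0.599²) = 1.249
v = 0.599 × 3×10⁸ = 1.797×10⁸ m/s
p = γmv = 1.249 × 98.11 × 1.797×10⁸ = 2.202×10¹⁰ kg·m/s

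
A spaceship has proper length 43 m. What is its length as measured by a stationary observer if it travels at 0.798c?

Proper length L₀ = 43 m
γ = 1/√(1 - 0.798²) = 1.6593
L = L₀/γ = 43/1.6593 = 25.91 m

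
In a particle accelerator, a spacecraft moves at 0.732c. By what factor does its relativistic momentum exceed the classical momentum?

p_rel = γmv, p_class = mv
Ratio = γ = 1/√(1 - 0.732²)
= 1/√(0.464176) = 1.468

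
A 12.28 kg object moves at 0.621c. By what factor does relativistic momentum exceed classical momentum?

p_rel = γmv, p_class = mv
Ratio = γ = 1/√(1 - 0.621²) = 1.276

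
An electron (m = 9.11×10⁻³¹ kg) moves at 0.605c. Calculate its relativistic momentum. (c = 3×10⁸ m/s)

γ = 1/√(1 - 0.605²) = 1.256
v = 0.605 × 3×10⁸ = 1.815×10⁸ m/s
p = γmv = 1.256 × 9.11×10⁻³¹ × 1.815×10⁸ = 2.077×10⁻²² kg·m/s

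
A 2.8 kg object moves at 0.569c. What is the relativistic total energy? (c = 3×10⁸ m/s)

γ = 1/√(1 - 0.569²) = 1.216
mc² = 2.8 × (3×10⁸)² = 2.520×10¹⁷ J
E = γmc² = 1.216 × 2.520×10¹⁷ = 3.064×10¹⁷ J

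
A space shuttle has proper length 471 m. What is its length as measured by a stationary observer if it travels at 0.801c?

Proper length L₀ = 471 m
γ = 1/√(1 - 0.801²) = 1.670
L = L₀/γ = 471/1.670 = 282.0 m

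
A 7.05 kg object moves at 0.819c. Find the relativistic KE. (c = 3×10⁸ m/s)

γ = 1/√(1 - 0.819²) = 1.7428
γ - 1 = 0.7428
KE = (γ-1)mc² = 0.7428 × 7.05 × (3×10⁸)² = 4.713×10¹⁷ J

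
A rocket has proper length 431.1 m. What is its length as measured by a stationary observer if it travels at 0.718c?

Proper length L₀ = 431.1 m
γ = 1/√(1 - 0.718²) = 1.4367
L = L₀/γ = 431.1/1.4367 = 300.1 m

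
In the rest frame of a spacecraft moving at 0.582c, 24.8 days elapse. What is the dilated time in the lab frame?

Proper time Δt₀ = 24.8 days
γ = 1/√(1 - 0.582²) = 1.230
Δt = γΔt₀ = 1.230 × 24.8 = 30.50 days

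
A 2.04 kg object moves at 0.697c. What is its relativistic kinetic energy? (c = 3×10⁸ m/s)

γ = 1/√(1 - 0.697²) = 1.39456
γ - 1 = 0.39456
KE = (γ-1)mc² = 0.39456 × 2.04 × (3×10⁸)² = 7.244×10¹⁶ J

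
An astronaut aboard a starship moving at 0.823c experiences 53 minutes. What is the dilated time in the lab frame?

Proper time Δt₀ = 53 minutes
γ = 1/√(1 - 0.823²) = 1.7604
Δt = γΔt₀ = 1.7604 × 53 = 93.30 minutes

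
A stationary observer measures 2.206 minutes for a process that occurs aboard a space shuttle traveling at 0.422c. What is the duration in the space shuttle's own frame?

Dilated time Δt = 2.206 minutes
γ = 1/√(1 - 0.422²) = 1.103
Δt₀ = Δt/γ = 2.206/1.103 = 2.000 minutes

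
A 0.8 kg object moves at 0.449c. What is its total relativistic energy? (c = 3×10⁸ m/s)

γ = 1/√(1 - 0.449²) = 1.1192
mc² = 0.8 × (3×10⁸)² = 7.200×10¹⁶ J
E = γmc² = 1.1192 × 7.200×10¹⁶ = 8.058×10¹⁶ J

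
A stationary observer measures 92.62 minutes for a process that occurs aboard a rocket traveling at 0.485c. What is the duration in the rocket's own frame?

Dilated time Δt = 92.62 minutes
γ = 1/√(1 - 0.485²) = 1.1435
Δt₀ = Δt/γ = 92.62/1.1435 = 81.00 minutes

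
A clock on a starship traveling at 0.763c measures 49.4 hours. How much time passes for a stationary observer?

Proper time Δt₀ = 49.4 hours
γ = 1/√(1 - 0.763²) = 1.547
Δt = γΔt₀ = 1.547 × 49.4 = 76.42 hours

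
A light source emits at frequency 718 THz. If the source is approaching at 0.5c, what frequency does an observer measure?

β = v/c = 0.5
(1+β)/(1-β) = 1.5/0.5 = 3.000
Doppler factor = √(3.000) = 1.732
f_obs = 718 × 1.732 = 1244 THz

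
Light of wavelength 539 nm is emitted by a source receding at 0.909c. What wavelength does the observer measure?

β = 0.909
Wavelength Doppler factor = √(1.909/0.091) = √(20.98) = 4.580
λ_obs = 539 × 4.580 = 2469 nm (redshift)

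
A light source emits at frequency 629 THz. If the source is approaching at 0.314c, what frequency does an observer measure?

β = v/c = 0.314
(1+β)/(1-β) = 1.314/0.686 = 1.915
Doppler factor = √(1.915) = 1.384
f_obs = 629 × 1.384 = 870.5 THz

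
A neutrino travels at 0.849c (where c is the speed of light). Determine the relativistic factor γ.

v/c = 0.849, so (v/c)² = 0.720801
1 - (v/c)² = 0.279199
γ = 1/√(0.279199) = 1.893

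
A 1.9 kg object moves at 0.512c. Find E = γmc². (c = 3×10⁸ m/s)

γ = 1/√(1 - 0.512²) = 1.1642
mc² = 1.9 × (3×10⁸)² = 1.710×10¹⁷ J
E = γmc² = 1.1642 × 1.710×10¹⁷ = 1.991×10¹⁷ J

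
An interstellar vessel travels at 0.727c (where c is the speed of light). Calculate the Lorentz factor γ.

v/c = 0.727, so (v/c)² = 0.528529
1 - (v/c)² = 0.471471
γ = 1/√(0.471471) = 1.456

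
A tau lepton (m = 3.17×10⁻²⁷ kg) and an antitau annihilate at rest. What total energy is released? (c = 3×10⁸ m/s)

Both particles have the same rest mass, so total mass = 2m
E = 2m·c² = 2 × 3.17×10⁻²⁷ × (3×10⁸)²
= 2 × 3.17×10⁻²⁷ × 9×10¹⁶
= 5.706×10⁻¹⁰ J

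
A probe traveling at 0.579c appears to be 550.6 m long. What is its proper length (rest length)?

Contracted length L = 550.6 m
γ = 1/√(1 - 0.579²) = 1.2265
L₀ = γL = 1.2265 × 550.6 = 675.3 m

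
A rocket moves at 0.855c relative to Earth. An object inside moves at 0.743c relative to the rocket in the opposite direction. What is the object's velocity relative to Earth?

Object's velocity in rocket frame is u' = -0.743c
u = (u' + v)/(1 + u'v/c²) = (v - 0.743)/(1 - 0.743·v/c²)
Numerator: 0.855 - 0.743 = 0.112
Denominator: 1 - 0.635265 = 0.364735
u = 0.112/0.364735 = 0.3071c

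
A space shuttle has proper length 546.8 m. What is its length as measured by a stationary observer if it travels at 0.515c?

Proper length L₀ = 546.8 m
γ = 1/√(1 - 0.515²) = 1.1666
L = L₀/γ = 546.8/1.1666 = 468.7 m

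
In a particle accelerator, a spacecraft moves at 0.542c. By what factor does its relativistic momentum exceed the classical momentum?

p_rel = γmv, p_class = mv
Ratio = γ = 1/√(1 - 0.542²)
= 1/√(0.706236) = 1.190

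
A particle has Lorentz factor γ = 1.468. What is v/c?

From γ = 1/√(1 - v²/c²):
1/γ² = 1/1.468² = 0.4640
v²/c² = 1 - 0.4640 = 0.5360
v/c = √(0.5360) = 0.7321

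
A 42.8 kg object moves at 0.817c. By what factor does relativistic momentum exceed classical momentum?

p_rel = γmv, p_class = mv
Ratio = γ = 1/√(1 - 0.817²) = 1.734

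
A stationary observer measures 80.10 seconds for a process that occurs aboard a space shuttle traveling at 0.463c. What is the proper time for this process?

Dilated time Δt = 80.10 seconds
γ = 1/√(1 - 0.463²) = 1.1282
Δt₀ = Δt/γ = 80.10/1.1282 = 71.00 seconds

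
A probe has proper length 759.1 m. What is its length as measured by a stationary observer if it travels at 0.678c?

Proper length L₀ = 759.1 m
γ = 1/√(1 - 0.678²) = 1.3604
L = L₀/γ = 759.1/1.3604 = 558.0 m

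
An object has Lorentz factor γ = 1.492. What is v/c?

From γ = 1/√(1 - v²/c²):
1/γ² = 1/1.492² = 0.44922
v²/c² = 1 - 0.44922 = 0.55078
v/c = √(0.55078) = 0.7421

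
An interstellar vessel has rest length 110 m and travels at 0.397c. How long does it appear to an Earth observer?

Proper length L₀ = 110 m
γ = 1/√(1 - 0.397²) = 1.0895
L = L₀/γ = 110/1.0895 = 101.0 m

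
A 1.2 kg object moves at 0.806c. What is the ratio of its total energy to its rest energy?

E = γmc², E₀ = mc²
E/E₀ = γ = 1/√(1 - 0.806²) = 1.689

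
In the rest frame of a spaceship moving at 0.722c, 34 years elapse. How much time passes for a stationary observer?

Proper time Δt₀ = 34 years
γ = 1/√(1 - 0.722²) = 1.4453
Δt = γΔt₀ = 1.4453 × 34 = 49.14 years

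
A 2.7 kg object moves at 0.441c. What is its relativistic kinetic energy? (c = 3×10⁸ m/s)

γ = 1/√(1 - 0.441²) = 1.1142
γ - 1 = 0.1142
KE = (γ-1)mc² = 0.1142 × 2.7 × (3×10⁸)² = 2.775×10¹⁶ J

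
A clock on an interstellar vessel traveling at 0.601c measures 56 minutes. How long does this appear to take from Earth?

Proper time Δt₀ = 56 minutes
γ = 1/√(1 - 0.601²) = 1.2512
Δt = γΔt₀ = 1.2512 × 56 = 70.07 minutes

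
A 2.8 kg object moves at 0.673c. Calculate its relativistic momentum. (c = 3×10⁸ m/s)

γ = 1/√(1 - 0.673²) = 1.352
v = 0.673 × 3×10⁸ = 2.019×10⁸ m/s
p = γmv = 1.352 × 2.8 × 2.019×10⁸ = 7.643×10⁸ kg·m/s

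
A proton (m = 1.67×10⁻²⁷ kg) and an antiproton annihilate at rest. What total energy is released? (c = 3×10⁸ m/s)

Both particles have the same rest mass, so total mass = 2m
E = 2m·c² = 2 × 1.67×10⁻²⁷ × (3×10⁸)²
= 2 × 1.67×10⁻²⁷ × 9×10¹⁶
= 3.006×10⁻¹⁰ J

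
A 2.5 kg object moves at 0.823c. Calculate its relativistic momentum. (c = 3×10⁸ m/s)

γ = 1/√(1 - 0.823²) = 1.7604
v = 0.823 × 3×10⁸ = 2.469×10⁸ m/s
p = γmv = 1.7604 × 2.5 × 2.469×10⁸ = 1.087×10⁹ kg·m/s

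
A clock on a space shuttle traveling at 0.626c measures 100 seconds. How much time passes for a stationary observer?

Proper time Δt₀ = 100 seconds
γ = 1/√(1 - 0.626²) = 1.282
Δt = γΔt₀ = 1.282 × 100 = 128.2 seconds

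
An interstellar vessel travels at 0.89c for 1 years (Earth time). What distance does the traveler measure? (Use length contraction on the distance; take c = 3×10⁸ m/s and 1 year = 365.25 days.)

Earth distance: d = v × t = 0.89c × 1 yr = 8.426×10¹⁵ m
γ = 2.193
d' = d/γ = 8.426×10¹⁵/2.193 = 3.842×10¹⁵ m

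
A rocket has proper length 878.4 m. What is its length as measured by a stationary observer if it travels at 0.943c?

Proper length L₀ = 878.4 m
γ = 1/√(1 - 0.943²) = 3.005
L = L₀/γ = 878.4/3.005 = 292.3 m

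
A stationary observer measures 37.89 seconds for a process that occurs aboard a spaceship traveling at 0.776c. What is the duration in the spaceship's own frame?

Dilated time Δt = 37.89 seconds
γ = 1/√(1 - 0.776²) = 1.5855
Δt₀ = Δt/γ = 37.89/1.5855 = 23.90 seconds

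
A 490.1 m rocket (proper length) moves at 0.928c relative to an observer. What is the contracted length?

Proper length L₀ = 490.1 m
γ = 1/√(1 - 0.928²) = 2.684
L = L₀/γ = 490.1/2.684 = 182.6 m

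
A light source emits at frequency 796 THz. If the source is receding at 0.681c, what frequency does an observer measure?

β = v/c = 0.681
(1-β)/(1+β) = 0.319/1.681 = 0.189768
Doppler factor = √(0.189768) = 0.43562
f_obs = 796 × 0.43562 = 346.8 THz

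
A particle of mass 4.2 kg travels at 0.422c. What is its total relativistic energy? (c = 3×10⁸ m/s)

γ = 1/√(1 - 0.422²) = 1.103
mc² = 4.2 × (3×10⁸)² = 3.780×10¹⁷ J
E = γmc² = 1.103 × 3.780×10¹⁷ = 4.169×10¹⁷ J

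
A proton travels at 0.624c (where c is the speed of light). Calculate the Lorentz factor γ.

v/c = 0.624, so (v/c)² = 0.389376
1 - (v/c)² = 0.610624
γ = 1/√(0.610624) = 1.280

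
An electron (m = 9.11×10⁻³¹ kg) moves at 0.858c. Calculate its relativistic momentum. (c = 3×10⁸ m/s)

γ = 1/√(1 - 0.858²) = 1.9469
v = 0.858 × 3×10⁸ = 2.574×10⁸ m/s
p = γmv = 1.9469 × 9.11×10⁻³¹ × 2.574×10⁸ = 4.565×10⁻²² kg·m/s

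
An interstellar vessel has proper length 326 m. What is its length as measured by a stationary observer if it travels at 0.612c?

Proper length L₀ = 326 m
γ = 1/√(1 - 0.612²) = 1.2644
L = L₀/γ = 326/1.2644 = 257.8 m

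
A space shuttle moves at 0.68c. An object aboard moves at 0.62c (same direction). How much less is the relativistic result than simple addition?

Classical: u' + v = 0.62 + 0.68 = 1.3c
Relativistic: u = (0.62 + 0.68)/(1 + 0.4216) = 1.3/1.4216 = 0.9145c
Difference: 1.3 - 0.9145 = 0.3855c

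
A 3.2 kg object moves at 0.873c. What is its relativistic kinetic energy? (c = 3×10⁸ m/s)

γ = 1/√(1 - 0.873²) = 2.0504
γ - 1 = 1.0504
KE = (γ-1)mc² = 1.0504 × 3.2 × (3×10⁸)² = 3.025×10¹⁷ J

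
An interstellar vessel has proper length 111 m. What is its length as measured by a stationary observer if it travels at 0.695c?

Proper length L₀ = 111 m
γ = 1/√(1 - 0.695²) = 1.3908
L = L₀/γ = 111/1.3908 = 79.81 m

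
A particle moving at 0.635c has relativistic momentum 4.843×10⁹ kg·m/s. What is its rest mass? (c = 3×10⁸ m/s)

γ = 1/√(1 - 0.635²) = 1.2945
v = 0.635 × 3×10⁸ = 1.905×10⁸ m/s
m = p/(γv) = 4.843×10⁹/(1.2945 × 1.905×10⁸) = 19.64 kg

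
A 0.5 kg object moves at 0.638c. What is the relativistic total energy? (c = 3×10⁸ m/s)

γ = 1/√(1 - 0.638²) = 1.2986
mc² = 0.5 × (3×10⁸)² = 4.500×10¹⁶ J
E = γmc² = 1.2986 × 4.500×10¹⁶ = 5.844×10¹⁶ J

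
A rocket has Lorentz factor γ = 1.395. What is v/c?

From γ = 1/√(1 - v²/c²):
1/γ² = 1/1.395² = 0.5139
v²/c² = 1 - 0.5139 = 0.4861
v/c = √(0.4861) = 0.6972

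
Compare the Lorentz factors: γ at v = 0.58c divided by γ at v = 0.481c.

γ₁ = 1/√(1 - 0.58²) = 1.228
γ₂ = 1/√(1 - 0.481²) = 1.141
γ₁/γ₂ = 1.228/1.141 = 1.076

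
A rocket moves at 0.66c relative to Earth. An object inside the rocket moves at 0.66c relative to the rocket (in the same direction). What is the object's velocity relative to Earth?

u = (u' + v)/(1 + u'v/c²)
Numerator: 0.66 + 0.66 = 1.32
Denominator: 1 + 0.4356 = 1.4356
u = 1.32/1.4356 = 0.9195c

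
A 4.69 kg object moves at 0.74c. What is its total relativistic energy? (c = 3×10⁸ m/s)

γ = 1/√(1 - 0.74²) = 1.4868
mc² = 4.69 × (3×10⁸)² = 4.221×10¹⁷ J
E = γmc² = 1.4868 × 4.221×10¹⁷ = 6.276×10¹⁷ J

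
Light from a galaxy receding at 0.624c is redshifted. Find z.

β = 0.624
(1+β)/(1-β) = 1.624/0.376 = 4.319
√(4.319) = 2.078
z = 2.078 - 1 = 1.078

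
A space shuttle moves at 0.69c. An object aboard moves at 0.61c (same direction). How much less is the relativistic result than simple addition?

Classical: u' + v = 0.61 + 0.69 = 1.3c
Relativistic: u = (0.61 + 0.69)/(1 + 0.4209) = 1.3/1.4209 = 0.9149c
Difference: 1.3 - 0.9149 = 0.3851c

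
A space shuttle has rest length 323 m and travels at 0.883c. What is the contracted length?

Proper length L₀ = 323 m
γ = 1/√(1 - 0.883²) = 2.131
L = L₀/γ = 323/2.131 = 151.6 m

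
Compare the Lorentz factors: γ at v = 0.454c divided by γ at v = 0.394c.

γ₁ = 1/√(1 - 0.454²) = 1.1223
γ₂ = 1/√(1 - 0.394²) = 1.0880
γ₁/γ₂ = 1.1223/1.0880 = 1.032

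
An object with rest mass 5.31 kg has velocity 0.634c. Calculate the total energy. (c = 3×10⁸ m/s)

γ = 1/√(1 - 0.634²) = 1.2931
mc² = 5.31 × (3×10⁸)² = 4.779×10¹⁷ J
E = γmc² = 1.2931 × 4.779×10¹⁷ = 6.180×10¹⁷ J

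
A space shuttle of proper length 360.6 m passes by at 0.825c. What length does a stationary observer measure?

Proper length L₀ = 360.6 m
γ = 1/√(1 - 0.825²) = 1.769
L = L₀/γ = 360.6/1.769 = 203.8 m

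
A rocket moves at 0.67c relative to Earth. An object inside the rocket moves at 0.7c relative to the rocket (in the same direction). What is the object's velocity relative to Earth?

u = (u' + v)/(1 + u'v/c²)
Numerator: 0.7 + 0.67 = 1.37
Denominator: 1 + 0.469 = 1.469
u = 1.37/1.469 = 0.9326c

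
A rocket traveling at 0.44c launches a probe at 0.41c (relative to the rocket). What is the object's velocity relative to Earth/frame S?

u = (u' + v)/(1 + u'v/c²)
Numerator: 0.41 + 0.44 = 0.85
Denominator: 1 + 0.1804 = 1.1804
u = 0.85/1.1804 = 0.7201c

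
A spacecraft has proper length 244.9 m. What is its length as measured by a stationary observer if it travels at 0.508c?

Proper length L₀ = 244.9 m
γ = 1/√(1 - 0.508²) = 1.161
L = L₀/γ = 244.9/1.161 = 210.9 m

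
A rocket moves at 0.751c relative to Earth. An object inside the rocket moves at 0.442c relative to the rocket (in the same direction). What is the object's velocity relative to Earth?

u = (u' + v)/(1 + u'v/c²)
Numerator: 0.442 + 0.751 = 1.193
Denominator: 1 + 0.331942 = 1.331942
u = 1.193/1.331942 = 0.8957c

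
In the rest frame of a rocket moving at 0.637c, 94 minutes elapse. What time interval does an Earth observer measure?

Proper time Δt₀ = 94 minutes
γ = 1/√(1 - 0.637²) = 1.297
Δt = γΔt₀ = 1.297 × 94 = 121.9 minutes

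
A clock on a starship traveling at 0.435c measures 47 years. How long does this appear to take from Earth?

Proper time Δt₀ = 47 years
γ = 1/√(1 - 0.435²) = 1.1106
Δt = γΔt₀ = 1.1106 × 47 = 52.20 years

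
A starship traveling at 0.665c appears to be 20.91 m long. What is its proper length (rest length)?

Contracted length L = 20.91 m
γ = 1/√(1 - 0.665²) = 1.339
L₀ = γL = 1.339 × 20.91 = 28.00 m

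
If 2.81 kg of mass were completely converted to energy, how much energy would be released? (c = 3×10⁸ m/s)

Using E = mc²:
c² = (3×10⁸)² = 9×10¹⁶ m²/s²
E = 2.81 × 9×10¹⁶ = 2.529×10¹⁷ J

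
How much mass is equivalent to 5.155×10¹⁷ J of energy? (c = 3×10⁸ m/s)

From E = mc², we get m = E/c²
c² = (3×10⁸)² = 9×10¹⁶ m²/s²
m = 5.155×10¹⁷ / 9×10¹⁶ = 5.728 kg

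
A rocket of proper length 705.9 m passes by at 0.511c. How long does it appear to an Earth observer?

Proper length L₀ = 705.9 m
γ = 1/√(1 - 0.511²) = 1.1634
L = L₀/γ = 705.9/1.1634 = 606.8 m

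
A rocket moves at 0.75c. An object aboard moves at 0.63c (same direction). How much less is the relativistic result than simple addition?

Classical: u' + v = 0.63 + 0.75 = 1.38c
Relativistic: u = (0.63 + 0.75)/(1 + 0.4725) = 1.38/1.4725 = 0.9372c
Difference: 1.38 - 0.9372 = 0.4428c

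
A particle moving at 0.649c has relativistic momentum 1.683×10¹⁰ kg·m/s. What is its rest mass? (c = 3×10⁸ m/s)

γ = 1/√(1 - 0.649²) = 1.3144
v = 0.649 × 3×10⁸ = 1.947×10⁸ m/s
m = p/(γv) = 1.683×10¹⁰/(1.3144 × 1.947×10⁸) = 65.76 kg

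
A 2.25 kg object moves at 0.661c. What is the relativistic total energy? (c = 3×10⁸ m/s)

γ = 1/√(1 - 0.661²) = 1.333
mc² = 2.25 × (3×10⁸)² = 2.025×10¹⁷ J
E = γmc² = 1.333 × 2.025×10¹⁷ = 2.699×10¹⁷ J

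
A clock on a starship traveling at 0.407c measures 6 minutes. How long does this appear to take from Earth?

Proper time Δt₀ = 6 minutes
γ = 1/√(1 - 0.407²) = 1.0948
Δt = γΔt₀ = 1.0948 × 6 = 6.569 minutes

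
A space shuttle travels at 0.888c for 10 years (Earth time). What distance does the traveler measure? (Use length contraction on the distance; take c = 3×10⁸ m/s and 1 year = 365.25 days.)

Earth distance: d = v × t = 0.888c × 10 yr = 8.4069×10¹⁶ m
γ = 2.1747
d' = d/γ = 8.4069×10¹⁶/2.1747 = 3.866×10¹⁶ m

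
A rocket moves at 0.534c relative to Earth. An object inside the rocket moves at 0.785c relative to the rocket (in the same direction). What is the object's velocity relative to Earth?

u = (u' + v)/(1 + u'v/c²)
Numerator: 0.785 + 0.534 = 1.319
Denominator: 1 + 0.41919 = 1.41919
u = 1.319/1.41919 = 0.9294c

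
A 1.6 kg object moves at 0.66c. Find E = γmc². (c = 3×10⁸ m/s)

γ = 1/√(1 - 0.66²) = 1.331
mc² = 1.6 × (3×10⁸)² = 1.440×10¹⁷ J
E = γmc² = 1.331 × 1.440×10¹⁷ = 1.917×10¹⁷ J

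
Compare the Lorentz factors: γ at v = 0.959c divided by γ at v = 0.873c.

γ₁ = 1/√(1 - 0.959²) = 3.529
γ₂ = 1/√(1 - 0.873²) = 2.050
γ₁/γ₂ = 3.529/2.050 = 1.721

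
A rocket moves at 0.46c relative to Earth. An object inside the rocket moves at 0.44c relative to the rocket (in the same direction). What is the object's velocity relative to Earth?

u = (u' + v)/(1 + u'v/c²)
Numerator: 0.44 + 0.46 = 0.9
Denominator: 1 + 0.2024 = 1.2024
u = 0.9/1.2024 = 0.7485c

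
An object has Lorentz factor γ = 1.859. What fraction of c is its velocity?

From γ = 1/√(1 - v²/c²):
1/γ² = 1/1.859² = 0.2894
v²/c² = 1 - 0.2894 = 0.7106
v/c = √(0.7106) = 0.8430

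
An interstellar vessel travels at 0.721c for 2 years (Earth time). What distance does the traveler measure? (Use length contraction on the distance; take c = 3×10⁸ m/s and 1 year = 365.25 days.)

Earth distance: d = v × t = 0.721c × 2 yr = 1.3652×10¹⁶ m
γ = 1.4431
d' = d/γ = 1.3652×10¹⁶/1.4431 = 9.460×10¹⁵ m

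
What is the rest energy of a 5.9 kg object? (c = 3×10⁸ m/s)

c² = (3×10⁸)² = 9.000×10¹⁶ m²/s²
E₀ = mc² = 5.9 × 9.000×10¹⁶ = 5.310×10¹⁷ J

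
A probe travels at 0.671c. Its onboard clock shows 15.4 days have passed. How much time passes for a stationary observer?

Proper time Δt₀ = 15.4 days
γ = 1/√(1 - 0.671²) = 1.349
Δt = γΔt₀ = 1.349 × 15.4 = 20.77 days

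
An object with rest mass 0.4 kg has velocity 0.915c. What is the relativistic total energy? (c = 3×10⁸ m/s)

γ = 1/√(1 - 0.915²) = 2.4786
mc² = 0.4 × (3×10⁸)² = 3.600×10¹⁶ J
E = γmc² = 2.4786 × 3.600×10¹⁶ = 8.923×10¹⁶ J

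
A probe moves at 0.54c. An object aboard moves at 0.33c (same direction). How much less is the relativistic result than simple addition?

Classical: u' + v = 0.33 + 0.54 = 0.87c
Relativistic: u = (0.33 + 0.54)/(1 + 0.1782) = 0.87/1.1782 = 0.7384c
Difference: 0.87 - 0.7384 = 0.1316c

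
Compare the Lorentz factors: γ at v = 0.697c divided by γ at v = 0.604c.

γ₁ = 1/√(1 - 0.697²) = 1.39456
γ₂ = 1/√(1 - 0.604²) = 1.25473
γ₁/γ₂ = 1.39456/1.25473 = 1.111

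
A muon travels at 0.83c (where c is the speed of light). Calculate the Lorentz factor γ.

v/c = 0.83, so (v/c)² = 0.6889
1 - (v/c)² = 0.3111
γ = 1/√(0.3111) = 1.793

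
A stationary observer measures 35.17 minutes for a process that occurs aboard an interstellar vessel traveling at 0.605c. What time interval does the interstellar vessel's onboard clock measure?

Dilated time Δt = 35.17 minutes
γ = 1/√(1 - 0.605²) = 1.256
Δt₀ = Δt/γ = 35.17/1.256 = 28.00 minutes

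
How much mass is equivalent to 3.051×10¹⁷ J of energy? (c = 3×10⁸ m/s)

From E = mc², we get m = E/c²
c² = (3×10⁸)² = 9×10¹⁶ m²/s²
m = 3.051×10¹⁷ / 9×10¹⁶ = 3.390 kg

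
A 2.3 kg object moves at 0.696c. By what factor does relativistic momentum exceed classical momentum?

p_rel = γmv, p_class = mv
Ratio = γ = 1/√(1 - 0.696²) = 1.393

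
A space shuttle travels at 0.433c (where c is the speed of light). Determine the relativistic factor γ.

v/c = 0.433, so (v/c)² = 0.187489
1 - (v/c)² = 0.812511
γ = 1/√(0.812511) = 1.109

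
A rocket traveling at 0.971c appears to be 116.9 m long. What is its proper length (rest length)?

Contracted length L = 116.9 m
γ = 1/√(1 - 0.971²) = 4.183
L₀ = γL = 4.183 × 116.9 = 489.0 m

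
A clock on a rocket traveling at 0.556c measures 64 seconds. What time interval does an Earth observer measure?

Proper time Δt₀ = 64 seconds
γ = 1/√(1 - 0.556²) = 1.2031
Δt = γΔt₀ = 1.2031 × 64 = 77.00 seconds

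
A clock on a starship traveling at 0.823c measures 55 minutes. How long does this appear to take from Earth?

Proper time Δt₀ = 55 minutes
γ = 1/√(1 - 0.823²) = 1.7604
Δt = γΔt₀ = 1.7604 × 55 = 96.82 minutes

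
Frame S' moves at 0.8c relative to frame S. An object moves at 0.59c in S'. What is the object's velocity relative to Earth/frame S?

u = (u' + v)/(1 + u'v/c²)
Numerator: 0.59 + 0.8 = 1.39
Denominator: 1 + 0.472 = 1.472
u = 1.39/1.472 = 0.9443c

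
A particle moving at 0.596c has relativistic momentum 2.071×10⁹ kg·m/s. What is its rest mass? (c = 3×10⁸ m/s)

γ = 1/√(1 - 0.596²) = 1.24535
v = 0.596 × 3×10⁸ = 1.788×10⁸ m/s
m = p/(γv) = 2.071×10⁹/(1.24535 × 1.788×10⁸) = 9.301 kg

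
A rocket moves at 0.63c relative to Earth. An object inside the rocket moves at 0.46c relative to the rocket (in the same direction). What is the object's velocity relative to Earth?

u = (u' + v)/(1 + u'v/c²)
Numerator: 0.46 + 0.63 = 1.09
Denominator: 1 + 0.2898 = 1.2898
u = 1.09/1.2898 = 0.8451c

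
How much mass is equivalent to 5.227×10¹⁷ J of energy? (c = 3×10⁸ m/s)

From E = mc², we get m = E/c²
c² = (3×10⁸)² = 9×10¹⁶ m²/s²
m = 5.227×10¹⁷ / 9×10¹⁶ = 5.808 kg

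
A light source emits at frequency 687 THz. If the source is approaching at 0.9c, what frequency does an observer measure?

β = v/c = 0.9
(1+β)/(1-β) = 1.9/0.1 = 19.00
Doppler factor = √(19.00) = 4.359
f_obs = 687 × 4.359 = 2995 THz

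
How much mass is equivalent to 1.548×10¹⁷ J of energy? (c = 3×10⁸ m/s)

From E = mc², we get m = E/c²
c² = (3×10⁸)² = 9×10¹⁶ m²/s²
m = 1.548×10¹⁷ / 9×10¹⁶ = 1.720 kg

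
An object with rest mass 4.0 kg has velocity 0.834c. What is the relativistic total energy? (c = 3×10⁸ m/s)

γ = 1/√(1 - 0.834²) = 1.8124
mc² = 4.0 × (3×10⁸)² = 3.600×10¹⁷ J
E = γmc² = 1.8124 × 3.600×10¹⁷ = 6.525×10¹⁷ J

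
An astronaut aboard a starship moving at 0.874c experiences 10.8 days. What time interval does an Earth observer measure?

Proper time Δt₀ = 10.8 days
γ = 1/√(1 - 0.874²) = 2.058
Δt = γΔt₀ = 2.058 × 10.8 = 22.23 days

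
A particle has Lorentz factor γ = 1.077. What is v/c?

From γ = 1/√(1 - v²/c²):
1/γ² = 1/1.077² = 0.8621
v²/c² = 1 - 0.8621 = 0.1379
v/c = √(0.1379) = 0.3713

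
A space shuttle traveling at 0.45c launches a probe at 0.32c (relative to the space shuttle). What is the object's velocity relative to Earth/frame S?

u = (u' + v)/(1 + u'v/c²)
Numerator: 0.32 + 0.45 = 0.77
Denominator: 1 + 0.144 = 1.144
u = 0.77/1.144 = 0.6731c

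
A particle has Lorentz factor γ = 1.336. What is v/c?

From γ = 1/√(1 - v²/c²):
1/γ² = 1/1.336² = 0.5603
v²/c² = 1 - 0.5603 = 0.4397
v/c = √(0.4397) = 0.6631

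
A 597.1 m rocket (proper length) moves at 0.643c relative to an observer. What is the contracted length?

Proper length L₀ = 597.1 m
γ = 1/√(1 - 0.643²) = 1.3057
L = L₀/γ = 597.1/1.3057 = 457.3 m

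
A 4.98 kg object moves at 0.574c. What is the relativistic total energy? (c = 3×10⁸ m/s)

γ = 1/√(1 - 0.574²) = 1.221
mc² = 4.98 × (3×10⁸)² = 4.482×10¹⁷ J
E = γmc² = 1.221 × 4.482×10¹⁷ = 5.473×10¹⁷ J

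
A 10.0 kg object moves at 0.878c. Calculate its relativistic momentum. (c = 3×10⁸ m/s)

γ = 1/√(1 - 0.878²) = 2.0892
v = 0.878 × 3×10⁸ = 2.634×10⁸ m/s
p = γmv = 2.0892 × 10.0 × 2.634×10⁸ = 5.503×10⁹ kg·m/s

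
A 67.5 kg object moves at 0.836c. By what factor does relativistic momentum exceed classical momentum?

p_rel = γmv, p_class = mv
Ratio = γ = 1/√(1 - 0.836²) = 1.822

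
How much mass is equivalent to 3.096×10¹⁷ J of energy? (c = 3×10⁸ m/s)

From E = mc², we get m = E/c²
c² = (3×10⁸)² = 9×10¹⁶ m²/s²
m = 3.096×10¹⁷ / 9×10¹⁶ = 3.440 kg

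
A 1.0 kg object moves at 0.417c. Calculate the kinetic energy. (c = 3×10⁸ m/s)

γ = 1/√(1 - 0.417²) = 1.10022
γ - 1 = 0.10022
KE = (γ-1)mc² = 0.10022 × 1.0 × (3×10⁸)² = 9.020×10¹⁵ J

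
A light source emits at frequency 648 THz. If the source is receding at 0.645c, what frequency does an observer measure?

β = v/c = 0.645
(1-β)/(1+β) = 0.355/1.645 = 0.2158
Doppler factor = √(0.2158) = 0.4645
f_obs = 648 × 0.4645 = 301.0 THz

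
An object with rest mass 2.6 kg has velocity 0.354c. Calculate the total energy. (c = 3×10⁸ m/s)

γ = 1/√(1 - 0.354²) = 1.0692
mc² = 2.6 × (3×10⁸)² = 2.340×10¹⁷ J
E = γmc² = 1.0692 × 2.340×10¹⁷ = 2.502×10¹⁷ J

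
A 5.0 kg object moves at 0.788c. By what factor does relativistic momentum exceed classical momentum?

p_rel = γmv, p_class = mv
Ratio = γ = 1/√(1 - 0.788²) = 1.624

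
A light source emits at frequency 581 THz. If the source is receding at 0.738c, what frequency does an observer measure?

β = v/c = 0.738
(1-β)/(1+β) = 0.262/1.738 = 0.15075
Doppler factor = √(0.15075) = 0.3883
f_obs = 581 × 0.3883 = 225.6 THz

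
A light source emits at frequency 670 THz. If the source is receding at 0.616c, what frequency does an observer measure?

β = v/c = 0.616
(1-β)/(1+β) = 0.384/1.616 = 0.23762
Doppler factor = √(0.23762) = 0.4875
f_obs = 670 × 0.4875 = 326.6 THz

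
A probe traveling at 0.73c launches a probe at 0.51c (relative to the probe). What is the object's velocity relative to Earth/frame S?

u = (u' + v)/(1 + u'v/c²)
Numerator: 0.51 + 0.73 = 1.24
Denominator: 1 + 0.3723 = 1.3723
u = 1.24/1.3723 = 0.9036c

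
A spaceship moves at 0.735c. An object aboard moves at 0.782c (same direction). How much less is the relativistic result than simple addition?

Classical: u' + v = 0.782 + 0.735 = 1.517c
Relativistic: u = (0.782 + 0.735)/(1 + 0.57477) = 1.517/1.57477 = 0.9633c
Difference: 1.517 - 0.9633 = 0.5537c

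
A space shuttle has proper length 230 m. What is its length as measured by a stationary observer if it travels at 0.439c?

Proper length L₀ = 230 m
γ = 1/√(1 - 0.439²) = 1.11298
L = L₀/γ = 230/1.11298 = 206.7 m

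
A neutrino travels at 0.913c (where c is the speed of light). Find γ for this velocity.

v/c = 0.913, so (v/c)² = 0.833569
1 - (v/c)² = 0.166431
γ = 1/√(0.166431) = 2.451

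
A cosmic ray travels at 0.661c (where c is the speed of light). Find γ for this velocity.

v/c = 0.661, so (v/c)² = 0.436921
1 - (v/c)² = 0.563079
γ = 1/√(0.563079) = 1.333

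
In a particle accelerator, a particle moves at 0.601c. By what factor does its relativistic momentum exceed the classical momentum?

p_rel = γmv, p_class = mv
Ratio = γ = 1/√(1 - 0.601²)
= 1/√(0.638799) = 1.251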